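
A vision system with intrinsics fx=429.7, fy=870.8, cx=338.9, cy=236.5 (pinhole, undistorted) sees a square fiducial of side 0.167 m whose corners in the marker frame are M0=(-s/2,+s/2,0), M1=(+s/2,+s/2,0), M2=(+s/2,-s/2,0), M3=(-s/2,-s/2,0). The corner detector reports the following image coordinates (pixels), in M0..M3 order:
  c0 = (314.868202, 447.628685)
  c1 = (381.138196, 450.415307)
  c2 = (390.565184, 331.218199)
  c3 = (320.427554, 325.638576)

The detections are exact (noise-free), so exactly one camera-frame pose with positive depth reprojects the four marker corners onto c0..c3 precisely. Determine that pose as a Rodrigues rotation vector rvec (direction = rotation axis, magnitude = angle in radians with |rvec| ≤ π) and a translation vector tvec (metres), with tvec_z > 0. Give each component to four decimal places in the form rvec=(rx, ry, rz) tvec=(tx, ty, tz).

rvec=(0.3821, -0.1200, 0.0773) tvec=(0.0317, 0.1837, 1.0383)

Intrinsics K: fx=429.7, fy=870.8, cx=338.9, cy=236.5
Marker side s = 0.167 m; corners in marker frame (Z=0):
  M0 = (-0.0835, +0.0835, 0)
  M1 = (+0.0835, +0.0835, 0)
  M2 = (+0.0835, -0.0835, 0)
  M3 = (-0.0835, -0.0835, 0)
Detected image corners:
  c0 = (314.868202, 447.628685) px
  c1 = (381.138196, 450.415307) px
  c2 = (390.565184, 331.218199) px
  c3 = (320.427554, 325.638576) px
Planar DLT: solve 8×8 A·h = b for H (H[2,2]=1):
  H  [+452.53419 +79.33538 +351.99921]
  H  [+73.94634 +859.42510 +390.52683]
  H  [+0.12642 +0.35345 +1.00000]
B = K⁻¹H; ‖b₁‖=0.963105, ‖b₂‖=0.963105; λ = 2/(‖b₁‖+‖b₂‖) = 1.038309, sign → tz>0 ⇒ λ=+1.038309
r₁ = λ·B[:,0] = (+0.98995,+0.05252,+0.13127); r₂ = λ·B[:,1] = (-0.09774,+0.92507,+0.36699)
r₃ = r₁×r₂ = (-0.10216,-0.37614,+0.92092); SVD([r₁ r₂ r₃]) → R = UVᵀ:
  R  [+0.98995 -0.09774 -0.10216]
  R  [+0.05252 +0.92507 -0.37614]
  R  [+0.13127 +0.36699 +0.92092]
t = (+0.03165, +0.18366, +1.03831) m
tr R = 2.835944; θ = arccos((tr R − 1)/2) = 0.407859 rad = 23.369°
axis k = ((R−Rᵀ)₃₂, (R−Rᵀ)₁₃, (R−Rᵀ)₂₁) / (2 sinθ) = (+0.936770, -0.294251, +0.189415)
rvec = θ·k = (+0.382070, -0.120013, +0.077255)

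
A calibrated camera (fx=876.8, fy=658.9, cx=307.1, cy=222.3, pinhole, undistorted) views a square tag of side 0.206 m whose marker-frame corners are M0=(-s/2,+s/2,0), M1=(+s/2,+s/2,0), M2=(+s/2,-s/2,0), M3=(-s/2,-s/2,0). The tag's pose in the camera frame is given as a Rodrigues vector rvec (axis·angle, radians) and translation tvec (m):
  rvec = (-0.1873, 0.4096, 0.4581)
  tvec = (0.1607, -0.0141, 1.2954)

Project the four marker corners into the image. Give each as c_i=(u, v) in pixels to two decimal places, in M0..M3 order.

c0=(325.99, 240.39) c1=(446.11, 284.26) c2=(510.73, 188.46) c3=(387.98, 151.36)

Intrinsics K: fx=876.8, fy=658.9, cx=307.1, cy=222.3
Marker side s = 0.206 m; corners in marker frame (Z=0):
  M0 = (-0.1030, +0.1030, 0)
  M1 = (+0.1030, +0.1030, 0)
  M2 = (+0.1030, -0.1030, 0)
  M3 = (-0.1030, -0.1030, 0)
rvec = (-0.1873, 0.4096, 0.4581), |rvec| = θ = 0.64242 rad = 36.808°
Rodrigues: sinθ=0.59914, 1−cosθ=0.19935; R = I + sinθ·[k]× + (1−cosθ)·[k]×²:
    [+0.81759 -0.46429 +0.34056]
    [+0.39018 +0.88169 +0.26532]
    [-0.42345 -0.08404 +0.90201]
t = (0.1607, -0.0141, 1.2954) m
M0: Pc = R·M0+t = (+0.02867, +0.03653, +1.33036); u = 876.8·(+0.02867)/1.33036 + 307.1 = 325.9930, v = 658.9·(+0.03653)/1.33036 + 222.3 = 240.3904
M1: Pc = R·M1+t = (+0.19709, +0.11690, +1.24313); u = 876.8·(+0.19709)/1.24313 + 307.1 = 446.1109, v = 658.9·(+0.11690)/1.24313 + 222.3 = 284.2619
M2: Pc = R·M2+t = (+0.29273, -0.06473, +1.26044); u = 876.8·(+0.29273)/1.26044 + 307.1 = 510.7343, v = 658.9·(-0.06473)/1.26044 + 222.3 = 188.4645
M3: Pc = R·M3+t = (+0.12431, -0.14510, +1.34767); u = 876.8·(+0.12431)/1.34767 + 307.1 = 387.9766, v = 658.9·(-0.14510)/1.34767 + 222.3 = 151.3572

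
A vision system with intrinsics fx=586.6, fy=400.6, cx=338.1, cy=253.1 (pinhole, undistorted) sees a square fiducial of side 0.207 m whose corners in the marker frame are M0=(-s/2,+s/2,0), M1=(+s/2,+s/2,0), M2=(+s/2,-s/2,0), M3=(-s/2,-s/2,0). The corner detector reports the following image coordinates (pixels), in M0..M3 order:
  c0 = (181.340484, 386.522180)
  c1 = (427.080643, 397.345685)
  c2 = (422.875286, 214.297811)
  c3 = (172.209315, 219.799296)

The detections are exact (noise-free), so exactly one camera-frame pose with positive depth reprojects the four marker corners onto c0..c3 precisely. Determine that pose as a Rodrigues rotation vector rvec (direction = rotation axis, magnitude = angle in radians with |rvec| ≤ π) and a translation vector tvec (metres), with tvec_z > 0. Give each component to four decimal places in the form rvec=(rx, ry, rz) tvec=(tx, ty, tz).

rvec=(0.0532, 0.2146, -0.0176) tvec=(-0.0346, 0.0615, 0.4714)

Intrinsics K: fx=586.6, fy=400.6, cx=338.1, cy=253.1
Marker side s = 0.207 m; corners in marker frame (Z=0):
  M0 = (-0.1035, +0.1035, 0)
  M1 = (+0.1035, +0.1035, 0)
  M2 = (+0.1035, -0.1035, 0)
  M3 = (-0.1035, -0.1035, 0)
Detected image corners:
  c0 = (181.340484, 386.522180) px
  c1 = (427.080643, 397.345685) px
  c2 = (422.875286, 214.297811) px
  c3 = (172.209315, 219.799296) px
Planar DLT: solve 8×8 A·h = b for H (H[2,2]=1):
  H  [+1062.74056 +65.27587 +295.10036]
  H  [-124.51504 +875.90497 +305.40665]
  H  [-0.45259 +0.10803 +1.00000]
B = K⁻¹H; ‖b₁‖=2.121546, ‖b₂‖=2.121546; λ = 2/(‖b₁‖+‖b₂‖) = 0.471354, sign → tz>0 ⇒ λ=+0.471354
r₁ = λ·B[:,0] = (+0.97691,-0.01172,-0.21333); r₂ = λ·B[:,1] = (+0.02310,+0.99844,+0.05092)
r₃ = r₁×r₂ = (+0.21240,-0.05467,+0.97565); SVD([r₁ r₂ r₃]) → R = UVᵀ:
  R  [+0.97691 +0.02310 +0.21240]
  R  [-0.01172 +0.99844 -0.05467]
  R  [-0.21333 +0.05092 +0.97565]
t = (-0.03455, +0.06155, +0.47135) m
tr R = 2.950996; θ = arccos((tr R − 1)/2) = 0.221822 rad = 12.709°
axis k = ((R−Rᵀ)₃₂, (R−Rᵀ)₁₃, (R−Rᵀ)₂₁) / (2 sinθ) = (+0.239984, +0.967545, -0.079144)
rvec = θ·k = (+0.053234, +0.214623, -0.017556)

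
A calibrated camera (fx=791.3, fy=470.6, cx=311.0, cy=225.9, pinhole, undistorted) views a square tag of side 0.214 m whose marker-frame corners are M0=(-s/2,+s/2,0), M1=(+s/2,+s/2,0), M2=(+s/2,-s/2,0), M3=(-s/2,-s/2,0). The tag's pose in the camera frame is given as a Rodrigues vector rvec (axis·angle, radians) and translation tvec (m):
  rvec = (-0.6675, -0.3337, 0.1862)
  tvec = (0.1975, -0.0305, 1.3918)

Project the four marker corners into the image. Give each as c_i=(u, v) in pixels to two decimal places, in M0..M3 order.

Intrinsics K: fx=791.3, fy=470.6, cx=311.0, cy=225.9
Marker side s = 0.214 m; corners in marker frame (Z=0):
  M0 = (-0.1070, +0.1070, 0)
  M1 = (+0.1070, +0.1070, 0)
  M2 = (+0.1070, -0.1070, 0)
  M3 = (-0.1070, -0.1070, 0)
rvec = (-0.6675, -0.3337, 0.1862), |rvec| = θ = 0.76914 rad = 44.069°
Rodrigues: sinθ=0.69552, 1−cosθ=0.28149; R = I + sinθ·[k]× + (1−cosθ)·[k]×²:
    [+0.93052 -0.06239 -0.36090]
    [+0.27437 +0.77149 +0.57404]
    [+0.24262 -0.63317 +0.73500]
t = (0.1975, -0.0305, 1.3918) m
M0: Pc = R·M0+t = (+0.09126, +0.02269, +1.29809); u = 791.3·(+0.09126)/1.29809 + 311.0 = 366.6305, v = 470.6·(+0.02269)/1.29809 + 225.9 = 234.1268
M1: Pc = R·M1+t = (+0.29039, +0.08141, +1.35001); u = 791.3·(+0.29039)/1.35001 + 311.0 = 481.2101, v = 470.6·(+0.08141)/1.35001 + 225.9 = 254.2776
M2: Pc = R·M2+t = (+0.30374, -0.08369, +1.48551); u = 791.3·(+0.30374)/1.48551 + 311.0 = 472.7964, v = 470.6·(-0.08369)/1.48551 + 225.9 = 199.3867
M3: Pc = R·M3+t = (+0.10461, -0.14241, +1.43359); u = 791.3·(+0.10461)/1.43359 + 311.0 = 368.7418, v = 470.6·(-0.14241)/1.43359 + 225.9 = 179.1525

c0=(366.63, 234.13) c1=(481.21, 254.28) c2=(472.80, 199.39) c3=(368.74, 179.15)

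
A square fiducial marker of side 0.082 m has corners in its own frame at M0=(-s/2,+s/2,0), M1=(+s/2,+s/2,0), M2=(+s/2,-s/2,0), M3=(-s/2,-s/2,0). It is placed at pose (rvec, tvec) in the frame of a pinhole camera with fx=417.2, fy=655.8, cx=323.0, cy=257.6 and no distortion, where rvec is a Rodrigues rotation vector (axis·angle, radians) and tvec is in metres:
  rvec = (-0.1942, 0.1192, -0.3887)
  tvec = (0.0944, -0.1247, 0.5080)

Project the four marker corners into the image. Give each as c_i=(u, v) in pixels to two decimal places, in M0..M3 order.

Intrinsics K: fx=417.2, fy=655.8, cx=323.0, cy=257.6
Marker side s = 0.082 m; corners in marker frame (Z=0):
  M0 = (-0.0410, +0.0410, 0)
  M1 = (+0.0410, +0.0410, 0)
  M2 = (+0.0410, -0.0410, 0)
  M3 = (-0.0410, -0.0410, 0)
rvec = (-0.1942, 0.1192, -0.3887), |rvec| = θ = 0.45057 rad = 25.816°
Rodrigues: sinθ=0.43548, 1−cosθ=0.09980; R = I + sinθ·[k]× + (1−cosθ)·[k]×²:
    [+0.91874 +0.36430 +0.15232]
    [-0.38706 +0.90719 +0.16492]
    [-0.07810 -0.21047 +0.97448]
t = (0.0944, -0.1247, 0.5080) m
M0: Pc = R·M0+t = (+0.07167, -0.07164, +0.50257); u = 417.2·(+0.07167)/0.50257 + 323.0 = 382.4937, v = 655.8·(-0.07164)/0.50257 + 257.6 = 164.1233
M1: Pc = R·M1+t = (+0.14700, -0.10337, +0.49617); u = 417.2·(+0.14700)/0.49617 + 323.0 = 446.6079, v = 655.8·(-0.10337)/0.49617 + 257.6 = 120.9665
M2: Pc = R·M2+t = (+0.11713, -0.17776, +0.51343); u = 417.2·(+0.11713)/0.51343 + 323.0 = 418.1790, v = 655.8·(-0.17776)/0.51343 + 257.6 = 30.5422
M3: Pc = R·M3+t = (+0.04180, -0.14603, +0.51983); u = 417.2·(+0.04180)/0.51983 + 323.0 = 356.5435, v = 655.8·(-0.14603)/0.51983 + 257.6 = 73.3802

c0=(382.49, 164.12) c1=(446.61, 120.97) c2=(418.18, 30.54) c3=(356.54, 73.38)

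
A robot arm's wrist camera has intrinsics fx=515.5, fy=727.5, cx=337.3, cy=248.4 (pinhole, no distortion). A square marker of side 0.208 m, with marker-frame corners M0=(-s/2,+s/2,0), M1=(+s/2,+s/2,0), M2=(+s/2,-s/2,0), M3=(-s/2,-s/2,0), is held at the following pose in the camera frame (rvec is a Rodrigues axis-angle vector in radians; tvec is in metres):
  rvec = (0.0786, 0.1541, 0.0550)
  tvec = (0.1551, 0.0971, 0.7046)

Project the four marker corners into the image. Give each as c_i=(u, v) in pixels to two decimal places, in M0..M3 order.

c0=(370.84, 442.34) c1=(524.04, 464.25) c2=(536.41, 248.29) c3=(378.98, 235.38)

Intrinsics K: fx=515.5, fy=727.5, cx=337.3, cy=248.4
Marker side s = 0.208 m; corners in marker frame (Z=0):
  M0 = (-0.1040, +0.1040, 0)
  M1 = (+0.1040, +0.1040, 0)
  M2 = (+0.1040, -0.1040, 0)
  M3 = (-0.1040, -0.1040, 0)
rvec = (0.0786, 0.1541, 0.0550), |rvec| = θ = 0.18152 rad = 10.400°
Rodrigues: sinθ=0.18053, 1−cosθ=0.01643; R = I + sinθ·[k]× + (1−cosθ)·[k]×²:
    [+0.98665 -0.04866 +0.15541]
    [+0.06074 +0.99541 -0.07394]
    [-0.15110 +0.08240 +0.98508]
t = (0.1551, 0.0971, 0.7046) m
M0: Pc = R·M0+t = (+0.04743, +0.19431, +0.72888); u = 515.5·(+0.04743)/0.72888 + 337.3 = 370.8431, v = 727.5·(+0.19431)/0.72888 + 248.4 = 442.3372
M1: Pc = R·M1+t = (+0.25265, +0.20694, +0.69745); u = 515.5·(+0.25265)/0.69745 + 337.3 = 524.0385, v = 727.5·(+0.20694)/0.69745 + 248.4 = 464.2541
M2: Pc = R·M2+t = (+0.26277, -0.00011, +0.68032); u = 515.5·(+0.26277)/0.68032 + 337.3 = 536.4118, v = 727.5·(-0.00011)/0.68032 + 248.4 = 248.2866
M3: Pc = R·M3+t = (+0.05755, -0.01274, +0.71175); u = 515.5·(+0.05755)/0.71175 + 337.3 = 378.9812, v = 727.5·(-0.01274)/0.71175 + 248.4 = 235.3785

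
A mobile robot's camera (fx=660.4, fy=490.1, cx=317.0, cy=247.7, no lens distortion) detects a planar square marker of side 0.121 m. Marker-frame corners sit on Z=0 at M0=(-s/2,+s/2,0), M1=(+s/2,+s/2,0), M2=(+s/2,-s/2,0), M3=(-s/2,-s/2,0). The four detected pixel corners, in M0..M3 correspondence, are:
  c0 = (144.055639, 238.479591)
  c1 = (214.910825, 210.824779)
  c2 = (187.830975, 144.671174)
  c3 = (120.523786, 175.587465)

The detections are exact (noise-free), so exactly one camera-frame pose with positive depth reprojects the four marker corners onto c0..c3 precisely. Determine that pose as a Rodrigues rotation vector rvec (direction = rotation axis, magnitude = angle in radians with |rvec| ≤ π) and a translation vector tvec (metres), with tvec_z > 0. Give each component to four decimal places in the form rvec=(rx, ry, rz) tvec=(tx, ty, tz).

Intrinsics K: fx=660.4, fy=490.1, cx=317.0, cy=247.7
Marker side s = 0.121 m; corners in marker frame (Z=0):
  M0 = (-0.0605, +0.0605, 0)
  M1 = (+0.0605, +0.0605, 0)
  M2 = (+0.0605, -0.0605, 0)
  M3 = (-0.0605, -0.0605, 0)
Detected image corners:
  c0 = (144.055639, 238.479591) px
  c1 = (214.910825, 210.824779) px
  c2 = (187.830975, 144.671174) px
  c3 = (120.523786, 175.587465) px
Planar DLT: solve 8×8 A·h = b for H (H[2,2]=1):
  H  [+483.39636 +169.84770 +165.55843]
  H  [-342.91313 +488.04392 +192.40015]
  H  [-0.52338 -0.23274 +1.00000]
B = K⁻¹H; ‖b₁‖=1.195820, ‖b₂‖=1.195820; λ = 2/(‖b₁‖+‖b₂‖) = 0.836246, sign → tz>0 ⇒ λ=+0.836246
r₁ = λ·B[:,0] = (+0.82220,-0.36390,-0.43768); r₂ = λ·B[:,1] = (+0.30850,+0.93110,-0.19462)
r₃ = r₁×r₂ = (+0.47835,+0.02500,+0.87782); SVD([r₁ r₂ r₃]) → R = UVᵀ:
  R  [+0.82220 +0.30850 +0.47835]
  R  [-0.36390 +0.93110 +0.02500]
  R  [-0.43768 -0.19462 +0.87782]
t = (-0.19177, -0.09436, +0.83625) m
tr R = 2.631120; θ = arccos((tr R − 1)/2) = 0.617100 rad = 35.357°
axis k = ((R−Rᵀ)₃₂, (R−Rᵀ)₁₃, (R−Rᵀ)₂₁) / (2 sinθ) = (-0.189765, +0.791486, -0.580981)
rvec = θ·k = (-0.117104, +0.488426, -0.358523)

rvec=(-0.1171, 0.4884, -0.3585) tvec=(-0.1918, -0.0944, 0.8362)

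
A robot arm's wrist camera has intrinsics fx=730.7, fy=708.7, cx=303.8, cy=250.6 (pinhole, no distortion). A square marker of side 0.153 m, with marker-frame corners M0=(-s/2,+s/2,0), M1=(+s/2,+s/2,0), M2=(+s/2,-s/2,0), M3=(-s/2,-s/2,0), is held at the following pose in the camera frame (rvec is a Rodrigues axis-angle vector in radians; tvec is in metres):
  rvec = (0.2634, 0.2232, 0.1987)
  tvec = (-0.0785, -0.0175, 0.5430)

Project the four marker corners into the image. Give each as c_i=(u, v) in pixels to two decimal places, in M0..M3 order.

Intrinsics K: fx=730.7, fy=708.7, cx=303.8, cy=250.6
Marker side s = 0.153 m; corners in marker frame (Z=0):
  M0 = (-0.0765, +0.0765, 0)
  M1 = (+0.0765, +0.0765, 0)
  M2 = (+0.0765, -0.0765, 0)
  M3 = (-0.0765, -0.0765, 0)
rvec = (0.2634, 0.2232, 0.1987), |rvec| = θ = 0.39835 rad = 22.824°
Rodrigues: sinθ=0.38789, 1−cosθ=0.07830; R = I + sinθ·[k]× + (1−cosθ)·[k]×²:
    [+0.95594 -0.16448 +0.24317]
    [+0.22250 +0.94629 -0.23461]
    [-0.19152 +0.27837 +0.94119]
t = (-0.0785, -0.0175, 0.5430) m
M0: Pc = R·M0+t = (-0.16421, +0.03787, +0.57895); u = 730.7·(-0.16421)/0.57895 + 303.8 = 96.5451, v = 708.7·(+0.03787)/0.57895 + 250.6 = 296.9573
M1: Pc = R·M1+t = (-0.01795, +0.07191, +0.54964); u = 730.7·(-0.01795)/0.54964 + 303.8 = 279.9327, v = 708.7·(+0.07191)/0.54964 + 250.6 = 343.3215
M2: Pc = R·M2+t = (+0.00721, -0.07287, +0.50705); u = 730.7·(+0.00721)/0.50705 + 303.8 = 314.1927, v = 708.7·(-0.07287)/0.50705 + 250.6 = 148.7509
M3: Pc = R·M3+t = (-0.13905, -0.10691, +0.53636); u = 730.7·(-0.13905)/0.53636 + 303.8 = 114.3709, v = 708.7·(-0.10691)/0.53636 + 250.6 = 109.3349

c0=(96.55, 296.96) c1=(279.93, 343.32) c2=(314.19, 148.75) c3=(114.37, 109.33)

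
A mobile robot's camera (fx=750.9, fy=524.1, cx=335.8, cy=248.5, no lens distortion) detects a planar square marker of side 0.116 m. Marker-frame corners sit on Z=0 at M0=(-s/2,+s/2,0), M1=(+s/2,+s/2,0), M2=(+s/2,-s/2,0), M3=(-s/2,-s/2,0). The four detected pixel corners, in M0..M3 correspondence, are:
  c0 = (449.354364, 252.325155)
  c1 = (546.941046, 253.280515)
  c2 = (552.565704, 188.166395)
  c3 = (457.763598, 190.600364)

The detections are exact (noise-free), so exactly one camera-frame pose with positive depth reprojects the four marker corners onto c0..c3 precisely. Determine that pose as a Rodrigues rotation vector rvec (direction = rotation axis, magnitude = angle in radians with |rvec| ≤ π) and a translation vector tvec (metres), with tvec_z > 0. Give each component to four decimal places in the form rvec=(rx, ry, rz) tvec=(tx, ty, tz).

Intrinsics K: fx=750.9, fy=524.1, cx=335.8, cy=248.5
Marker side s = 0.116 m; corners in marker frame (Z=0):
  M0 = (-0.0580, +0.0580, 0)
  M1 = (+0.0580, +0.0580, 0)
  M2 = (+0.0580, -0.0580, 0)
  M3 = (-0.0580, -0.0580, 0)
Detected image corners:
  c0 = (449.354364, 252.325155) px
  c1 = (546.941046, 253.280515) px
  c2 = (552.565704, 188.166395) px
  c3 = (457.763598, 190.600364) px
Planar DLT: solve 8×8 A·h = b for H (H[2,2]=1):
  H  [+596.28645 -202.98056 +500.41940]
  H  [-109.20497 +483.66969 +220.58185]
  H  [-0.46402 -0.28339 +1.00000]
B = K⁻¹H; ‖b₁‖=1.103929, ‖b₂‖=1.103929; λ = 2/(‖b₁‖+‖b₂‖) = 0.905855, sign → tz>0 ⇒ λ=+0.905855
r₁ = λ·B[:,0] = (+0.90731,+0.01055,-0.42033); r₂ = λ·B[:,1] = (-0.13007,+0.95770,-0.25671)
r₃ = r₁×r₂ = (+0.39984,+0.28759,+0.87030); SVD([r₁ r₂ r₃]) → R = UVᵀ:
  R  [+0.90731 -0.13007 +0.39984]
  R  [+0.01055 +0.95770 +0.28759]
  R  [-0.42033 -0.25671 +0.87030]
t = (+0.19859, -0.04825, +0.90586) m
tr R = 2.735300; θ = arccos((tr R − 1)/2) = 0.520340 rad = 29.813°
axis k = ((R−Rᵀ)₃₂, (R−Rᵀ)₁₃, (R−Rᵀ)₂₁) / (2 sinθ) = (-0.547397, +0.824838, +0.141415)
rvec = θ·k = (-0.284833, +0.429197, +0.073584)

rvec=(-0.2848, 0.4292, 0.0736) tvec=(0.1986, -0.0483, 0.9059)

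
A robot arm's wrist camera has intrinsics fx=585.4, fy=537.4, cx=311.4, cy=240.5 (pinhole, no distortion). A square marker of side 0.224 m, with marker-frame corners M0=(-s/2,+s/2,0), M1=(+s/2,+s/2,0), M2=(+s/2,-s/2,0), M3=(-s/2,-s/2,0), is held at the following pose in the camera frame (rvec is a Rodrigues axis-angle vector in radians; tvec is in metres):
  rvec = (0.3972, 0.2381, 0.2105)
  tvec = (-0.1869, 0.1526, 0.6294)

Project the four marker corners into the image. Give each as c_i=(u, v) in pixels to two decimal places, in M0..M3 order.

c0=(49.91, 414.90) c1=(223.81, 471.71) c2=(245.86, 316.30) c3=(44.37, 261.75)

Intrinsics K: fx=585.4, fy=537.4, cx=311.4, cy=240.5
Marker side s = 0.224 m; corners in marker frame (Z=0):
  M0 = (-0.1120, +0.1120, 0)
  M1 = (+0.1120, +0.1120, 0)
  M2 = (+0.1120, -0.1120, 0)
  M3 = (-0.1120, -0.1120, 0)
rvec = (0.3972, 0.2381, 0.2105), |rvec| = θ = 0.50869 rad = 29.146°
Rodrigues: sinθ=0.48704, 1−cosθ=0.12662; R = I + sinθ·[k]× + (1−cosθ)·[k]×²:
    [+0.95058 -0.15526 +0.26887]
    [+0.24781 +0.90112 -0.35577]
    [-0.18705 +0.40481 +0.89506]
t = (-0.1869, 0.1526, 0.6294) m
M0: Pc = R·M0+t = (-0.31075, +0.22577, +0.69569); u = 585.4·(-0.31075)/0.69569 + 311.4 = 49.9103, v = 537.4·(+0.22577)/0.69569 + 240.5 = 414.9012
M1: Pc = R·M1+t = (-0.09782, +0.28128, +0.65379); u = 585.4·(-0.09782)/0.65379 + 311.4 = 223.8083, v = 537.4·(+0.28128)/0.65379 + 240.5 = 471.7064
M2: Pc = R·M2+t = (-0.06305, +0.07943, +0.56311); u = 585.4·(-0.06305)/0.56311 + 311.4 = 245.8588, v = 537.4·(+0.07943)/0.56311 + 240.5 = 316.3029
M3: Pc = R·M3+t = (-0.27598, +0.02392, +0.60501); u = 585.4·(-0.27598)/0.60501 + 311.4 = 44.3700, v = 537.4·(+0.02392)/0.60501 + 240.5 = 261.7463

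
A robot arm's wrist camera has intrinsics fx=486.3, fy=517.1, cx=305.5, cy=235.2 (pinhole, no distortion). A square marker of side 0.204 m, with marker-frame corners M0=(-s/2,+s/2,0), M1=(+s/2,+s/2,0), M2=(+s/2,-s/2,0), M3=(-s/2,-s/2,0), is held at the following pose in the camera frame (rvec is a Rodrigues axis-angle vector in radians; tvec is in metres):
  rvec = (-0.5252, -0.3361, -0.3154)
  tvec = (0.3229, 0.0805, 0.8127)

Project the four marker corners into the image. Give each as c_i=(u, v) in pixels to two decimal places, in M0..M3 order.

Intrinsics K: fx=486.3, fy=517.1, cx=305.5, cy=235.2
Marker side s = 0.204 m; corners in marker frame (Z=0):
  M0 = (-0.1020, +0.1020, 0)
  M1 = (+0.1020, +0.1020, 0)
  M2 = (+0.1020, -0.1020, 0)
  M3 = (-0.1020, -0.1020, 0)
rvec = (-0.5252, -0.3361, -0.3154), |rvec| = θ = 0.69877 rad = 40.036°
Rodrigues: sinθ=0.64327, 1−cosθ=0.23436; R = I + sinθ·[k]× + (1−cosθ)·[k]×²:
    [+0.89803 +0.37508 -0.22990]
    [-0.20563 +0.81986 +0.53437]
    [+0.38892 -0.43261 +0.81338]
t = (0.3229, 0.0805, 0.8127) m
M0: Pc = R·M0+t = (+0.26956, +0.18510, +0.72890); u = 486.3·(+0.26956)/0.72890 + 305.5 = 485.3404, v = 517.1·(+0.18510)/0.72890 + 235.2 = 366.5132
M1: Pc = R·M1+t = (+0.45276, +0.14315, +0.80824); u = 486.3·(+0.45276)/0.80824 + 305.5 = 577.9129, v = 517.1·(+0.14315)/0.80824 + 235.2 = 326.7858
M2: Pc = R·M2+t = (+0.37624, -0.02410, +0.89650); u = 486.3·(+0.37624)/0.89650 + 305.5 = 509.5903, v = 517.1·(-0.02410)/0.89650 + 235.2 = 221.2996
M3: Pc = R·M3+t = (+0.19304, +0.01785, +0.81716); u = 486.3·(+0.19304)/0.81716 + 305.5 = 420.3821, v = 517.1·(+0.01785)/0.81716 + 235.2 = 246.4946

c0=(485.34, 366.51) c1=(577.91, 326.79) c2=(509.59, 221.30) c3=(420.38, 246.49)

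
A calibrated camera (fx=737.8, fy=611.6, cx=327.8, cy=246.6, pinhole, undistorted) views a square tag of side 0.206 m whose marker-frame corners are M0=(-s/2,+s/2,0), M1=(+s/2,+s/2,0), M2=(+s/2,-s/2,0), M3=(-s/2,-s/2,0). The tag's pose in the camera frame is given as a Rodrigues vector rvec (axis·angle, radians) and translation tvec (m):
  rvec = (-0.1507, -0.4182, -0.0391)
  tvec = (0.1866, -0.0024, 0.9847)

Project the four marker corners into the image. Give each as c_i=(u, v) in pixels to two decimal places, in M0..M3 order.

Intrinsics K: fx=737.8, fy=611.6, cx=327.8, cy=246.6
Marker side s = 0.206 m; corners in marker frame (Z=0):
  M0 = (-0.1030, +0.1030, 0)
  M1 = (+0.1030, +0.1030, 0)
  M2 = (+0.1030, -0.1030, 0)
  M3 = (-0.1030, -0.1030, 0)
rvec = (-0.1507, -0.4182, -0.0391), |rvec| = θ = 0.44624 rad = 25.568°
Rodrigues: sinθ=0.43158, 1−cosθ=0.09792; R = I + sinθ·[k]× + (1−cosθ)·[k]×²:
    [+0.91324 +0.06881 -0.40156]
    [-0.00682 +0.98808 +0.15379]
    [+0.40736 -0.13771 +0.90283]
t = (0.1866, -0.0024, 0.9847) m
M0: Pc = R·M0+t = (+0.09962, +0.10008, +0.92856); u = 737.8·(+0.09962)/0.92856 + 327.8 = 406.9569, v = 611.6·(+0.10008)/0.92856 + 246.6 = 312.5150
M1: Pc = R·M1+t = (+0.28775, +0.09867, +1.01247); u = 737.8·(+0.28775)/1.01247 + 327.8 = 537.4873, v = 611.6·(+0.09867)/1.01247 + 246.6 = 306.2028
M2: Pc = R·M2+t = (+0.27358, -0.10488, +1.04084); u = 737.8·(+0.27358)/1.04084 + 327.8 = 521.7249, v = 611.6·(-0.10488)/1.04084 + 246.6 = 184.9753
M3: Pc = R·M3+t = (+0.08545, -0.10347, +0.95693); u = 737.8·(+0.08545)/0.95693 + 327.8 = 393.6819, v = 611.6·(-0.10347)/0.95693 + 246.6 = 180.4696

c0=(406.96, 312.51) c1=(537.49, 306.20) c2=(521.72, 184.98) c3=(393.68, 180.47)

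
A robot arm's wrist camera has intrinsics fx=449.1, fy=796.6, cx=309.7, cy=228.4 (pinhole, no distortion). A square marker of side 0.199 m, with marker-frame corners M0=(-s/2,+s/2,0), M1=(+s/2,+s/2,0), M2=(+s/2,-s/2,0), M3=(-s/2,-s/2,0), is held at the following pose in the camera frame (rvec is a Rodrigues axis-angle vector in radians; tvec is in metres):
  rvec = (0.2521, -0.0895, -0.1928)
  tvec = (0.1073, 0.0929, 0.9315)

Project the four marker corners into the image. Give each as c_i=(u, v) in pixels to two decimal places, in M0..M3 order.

Intrinsics K: fx=449.1, fy=796.6, cx=309.7, cy=228.4
Marker side s = 0.199 m; corners in marker frame (Z=0):
  M0 = (-0.0995, +0.0995, 0)
  M1 = (+0.0995, +0.0995, 0)
  M2 = (+0.0995, -0.0995, 0)
  M3 = (-0.0995, -0.0995, 0)
rvec = (0.2521, -0.0895, -0.1928), |rvec| = θ = 0.32975 rad = 18.893°
Rodrigues: sinθ=0.32381, 1−cosθ=0.05388; R = I + sinθ·[k]× + (1−cosθ)·[k]×²:
    [+0.97761 +0.17815 -0.11197]
    [-0.20050 +0.95009 -0.23901]
    [+0.06380 +0.25611 +0.96454]
t = (0.1073, 0.0929, 0.9315) m
M0: Pc = R·M0+t = (+0.02775, +0.20738, +0.95063); u = 449.1·(+0.02775)/0.95063 + 309.7 = 322.8111, v = 796.6·(+0.20738)/0.95063 + 228.4 = 402.1812
M1: Pc = R·M1+t = (+0.22230, +0.16748, +0.96333); u = 449.1·(+0.22230)/0.96333 + 309.7 = 413.3342, v = 796.6·(+0.16748)/0.96333 + 228.4 = 366.8962
M2: Pc = R·M2+t = (+0.18685, -0.02158, +0.91237); u = 449.1·(+0.18685)/0.91237 + 309.7 = 401.6730, v = 796.6·(-0.02158)/0.91237 + 228.4 = 209.5544
M3: Pc = R·M3+t = (-0.00770, +0.01832, +0.89967); u = 449.1·(-0.00770)/0.89967 + 309.7 = 305.8573, v = 796.6·(+0.01832)/0.89967 + 228.4 = 244.6177

c0=(322.81, 402.18) c1=(413.33, 366.90) c2=(401.67, 209.55) c3=(305.86, 244.62)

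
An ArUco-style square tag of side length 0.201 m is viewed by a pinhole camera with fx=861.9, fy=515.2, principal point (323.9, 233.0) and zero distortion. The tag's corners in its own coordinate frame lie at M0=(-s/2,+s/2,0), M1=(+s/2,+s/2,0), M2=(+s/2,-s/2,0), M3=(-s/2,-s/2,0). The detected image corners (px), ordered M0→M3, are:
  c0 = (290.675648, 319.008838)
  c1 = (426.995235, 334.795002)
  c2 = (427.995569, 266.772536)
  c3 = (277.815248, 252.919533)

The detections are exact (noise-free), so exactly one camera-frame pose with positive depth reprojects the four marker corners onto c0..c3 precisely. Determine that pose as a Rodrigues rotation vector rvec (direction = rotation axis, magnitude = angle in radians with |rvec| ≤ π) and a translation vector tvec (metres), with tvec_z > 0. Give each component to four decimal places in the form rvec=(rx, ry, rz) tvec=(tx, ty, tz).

Intrinsics K: fx=861.9, fy=515.2, cx=323.9, cy=233.0
Marker side s = 0.201 m; corners in marker frame (Z=0):
  M0 = (-0.1005, +0.1005, 0)
  M1 = (+0.1005, +0.1005, 0)
  M2 = (+0.1005, -0.1005, 0)
  M3 = (-0.1005, -0.1005, 0)
Detected image corners:
  c0 = (290.675648, 319.008838) px
  c1 = (426.995235, 334.795002) px
  c2 = (427.995569, 266.772536) px
  c3 = (277.815248, 252.919533) px
Planar DLT: solve 8×8 A·h = b for H (H[2,2]=1):
  H  [+621.25877 +205.40245 +354.20212]
  H  [+0.00049 +477.77832 +294.84346]
  H  [-0.25212 +0.49183 +1.00000]
B = K⁻¹H; ‖b₁‖=0.861213, ‖b₂‖=0.861213; λ = 2/(‖b₁‖+‖b₂‖) = 1.161153, sign → tz>0 ⇒ λ=+1.161153
r₁ = λ·B[:,0] = (+0.94698,+0.13240,-0.29275); r₂ = λ·B[:,1] = (+0.06211,+0.81854,+0.57108)
r₃ = r₁×r₂ = (+0.31524,-0.55899,+0.76691); SVD([r₁ r₂ r₃]) → R = UVᵀ:
  R  [+0.94698 +0.06211 +0.31524]
  R  [+0.13240 +0.81854 -0.55899]
  R  [-0.29275 +0.57108 +0.76691]
t = (+0.04082, +0.13938, +1.16115) m
tr R = 2.532430; θ = arccos((tr R − 1)/2) = 0.697867 rad = 39.985°
axis k = ((R−Rᵀ)₃₂, (R−Rᵀ)₁₃, (R−Rᵀ)₂₁) / (2 sinθ) = (+0.879317, +0.473086, +0.054696)
rvec = θ·k = (+0.613646, +0.330151, +0.038170)

rvec=(0.6136, 0.3302, 0.0382) tvec=(0.0408, 0.1394, 1.1612)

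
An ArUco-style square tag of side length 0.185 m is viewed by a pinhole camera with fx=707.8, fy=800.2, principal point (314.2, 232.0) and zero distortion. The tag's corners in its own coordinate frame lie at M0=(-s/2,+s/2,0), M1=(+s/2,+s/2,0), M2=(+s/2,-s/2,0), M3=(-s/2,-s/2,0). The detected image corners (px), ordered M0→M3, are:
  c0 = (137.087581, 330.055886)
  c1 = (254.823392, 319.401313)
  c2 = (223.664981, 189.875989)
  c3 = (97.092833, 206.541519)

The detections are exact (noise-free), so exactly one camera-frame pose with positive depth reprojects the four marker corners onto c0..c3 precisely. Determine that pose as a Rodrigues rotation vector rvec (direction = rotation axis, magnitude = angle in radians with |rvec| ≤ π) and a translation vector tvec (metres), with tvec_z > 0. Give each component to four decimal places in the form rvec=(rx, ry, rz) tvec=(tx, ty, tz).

rvec=(0.4893, 0.1814, -0.1498) tvec=(-0.1931, 0.0404, 1.0016)

Intrinsics K: fx=707.8, fy=800.2, cx=314.2, cy=232.0
Marker side s = 0.185 m; corners in marker frame (Z=0):
  M0 = (-0.0925, +0.0925, 0)
  M1 = (+0.0925, +0.0925, 0)
  M2 = (+0.0925, -0.0925, 0)
  M3 = (-0.0925, -0.0925, 0)
Detected image corners:
  c0 = (137.087581, 330.055886) px
  c1 = (254.823392, 319.401313) px
  c2 = (223.664981, 189.875989) px
  c3 = (97.092833, 206.541519) px
Planar DLT: solve 8×8 A·h = b for H (H[2,2]=1):
  H  [+622.22616 +273.22722 +177.73487]
  H  [-127.55847 +801.65983 +264.24272]
  H  [-0.20805 +0.45161 +1.00000]
B = K⁻¹H; ‖b₁‖=0.998413, ‖b₂‖=0.998413; λ = 2/(‖b₁‖+‖b₂‖) = 1.001589, sign → tz>0 ⇒ λ=+1.001589
r₁ = λ·B[:,0] = (+0.97300,-0.09925,-0.20838); r₂ = λ·B[:,1] = (+0.18584,+0.87227,+0.45233)
r₃ = r₁×r₂ = (+0.13688,-0.47884,+0.86717); SVD([r₁ r₂ r₃]) → R = UVᵀ:
  R  [+0.97300 +0.18584 +0.13688]
  R  [-0.09925 +0.87227 -0.47884]
  R  [-0.20838 +0.45233 +0.86717]
t = (-0.19311, +0.04036, +1.00159) m
tr R = 2.712440; θ = arccos((tr R − 1)/2) = 0.542888 rad = 31.105°
axis k = ((R−Rᵀ)₃₂, (R−Rᵀ)₁₃, (R−Rᵀ)₂₁) / (2 sinθ) = (+0.901225, +0.334156, -0.275923)
rvec = θ·k = (+0.489264, +0.181409, -0.149796)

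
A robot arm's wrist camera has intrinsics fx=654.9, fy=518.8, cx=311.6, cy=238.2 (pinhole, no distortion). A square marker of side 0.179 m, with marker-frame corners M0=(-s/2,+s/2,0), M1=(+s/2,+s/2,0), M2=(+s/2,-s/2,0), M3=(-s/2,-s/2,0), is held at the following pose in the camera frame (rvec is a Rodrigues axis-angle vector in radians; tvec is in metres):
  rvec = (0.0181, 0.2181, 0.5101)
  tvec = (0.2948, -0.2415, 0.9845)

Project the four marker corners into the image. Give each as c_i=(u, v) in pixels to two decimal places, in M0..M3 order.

Intrinsics K: fx=654.9, fy=518.8, cx=311.6, cy=238.2
Marker side s = 0.179 m; corners in marker frame (Z=0):
  M0 = (-0.0895, +0.0895, 0)
  M1 = (+0.0895, +0.0895, 0)
  M2 = (+0.0895, -0.0895, 0)
  M3 = (-0.0895, -0.0895, 0)
rvec = (0.0181, 0.2181, 0.5101), |rvec| = θ = 0.55507 rad = 31.803°
Rodrigues: sinθ=0.52700, 1−cosθ=0.15013; R = I + sinθ·[k]× + (1−cosθ)·[k]×²:
    [+0.85003 -0.48238 +0.21157]
    [+0.48623 +0.87305 +0.03703]
    [-0.20257 +0.07140 +0.97666]
t = (0.2948, -0.2415, 0.9845) m
M0: Pc = R·M0+t = (+0.17555, -0.20688, +1.00902); u = 654.9·(+0.17555)/1.00902 + 311.6 = 425.5395, v = 518.8·(-0.20688)/1.00902 + 238.2 = 131.8301
M1: Pc = R·M1+t = (+0.32770, -0.11984, +0.97276); u = 654.9·(+0.32770)/0.97276 + 311.6 = 532.2232, v = 518.8·(-0.11984)/0.97276 + 238.2 = 174.2834
M2: Pc = R·M2+t = (+0.41405, -0.27612, +0.95998); u = 654.9·(+0.41405)/0.95998 + 311.6 = 594.0662, v = 518.8·(-0.27612)/0.95998 + 238.2 = 88.9770
M3: Pc = R·M3+t = (+0.26190, -0.36316, +0.99624); u = 654.9·(+0.26190)/0.99624 + 311.6 = 483.7630, v = 518.8·(-0.36316)/0.99624 + 238.2 = 49.0840

c0=(425.54, 131.83) c1=(532.22, 174.28) c2=(594.07, 88.98) c3=(483.76, 49.08)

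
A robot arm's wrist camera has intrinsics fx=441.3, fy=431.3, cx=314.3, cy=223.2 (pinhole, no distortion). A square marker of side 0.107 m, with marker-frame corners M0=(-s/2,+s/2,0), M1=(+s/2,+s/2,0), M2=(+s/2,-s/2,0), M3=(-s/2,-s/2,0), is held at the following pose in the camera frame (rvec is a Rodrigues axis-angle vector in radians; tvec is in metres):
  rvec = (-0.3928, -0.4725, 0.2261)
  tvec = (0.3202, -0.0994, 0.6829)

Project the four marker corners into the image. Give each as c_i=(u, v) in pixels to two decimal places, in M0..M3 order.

Intrinsics K: fx=441.3, fy=431.3, cx=314.3, cy=223.2
Marker side s = 0.107 m; corners in marker frame (Z=0):
  M0 = (-0.0535, +0.0535, 0)
  M1 = (+0.0535, +0.0535, 0)
  M2 = (+0.0535, -0.0535, 0)
  M3 = (-0.0535, -0.0535, 0)
rvec = (-0.3928, -0.4725, 0.2261), |rvec| = θ = 0.65473 rad = 37.513°
Rodrigues: sinθ=0.60894, 1−cosθ=0.20679; R = I + sinθ·[k]× + (1−cosθ)·[k]×²:
    [+0.86764 -0.12076 -0.48230]
    [+0.29982 +0.90091 +0.31380]
    [+0.39662 -0.41687 +0.81787]
t = (0.3202, -0.0994, 0.6829) m
M0: Pc = R·M0+t = (+0.26732, -0.06724, +0.63938); u = 441.3·(+0.26732)/0.63938 + 314.3 = 498.8050, v = 431.3·(-0.06724)/0.63938 + 223.2 = 177.8414
M1: Pc = R·M1+t = (+0.36016, -0.03516, +0.68182); u = 441.3·(+0.36016)/0.68182 + 314.3 = 547.4094, v = 431.3·(-0.03516)/0.68182 + 223.2 = 200.9581
M2: Pc = R·M2+t = (+0.37308, -0.13156, +0.72642); u = 441.3·(+0.37308)/0.72642 + 314.3 = 540.9453, v = 431.3·(-0.13156)/0.72642 + 223.2 = 145.0895
M3: Pc = R·M3+t = (+0.28024, -0.16364, +0.68398); u = 441.3·(+0.28024)/0.68398 + 314.3 = 495.1094, v = 431.3·(-0.16364)/0.68398 + 223.2 = 120.0140

c0=(498.81, 177.84) c1=(547.41, 200.96) c2=(540.95, 145.09) c3=(495.11, 120.01)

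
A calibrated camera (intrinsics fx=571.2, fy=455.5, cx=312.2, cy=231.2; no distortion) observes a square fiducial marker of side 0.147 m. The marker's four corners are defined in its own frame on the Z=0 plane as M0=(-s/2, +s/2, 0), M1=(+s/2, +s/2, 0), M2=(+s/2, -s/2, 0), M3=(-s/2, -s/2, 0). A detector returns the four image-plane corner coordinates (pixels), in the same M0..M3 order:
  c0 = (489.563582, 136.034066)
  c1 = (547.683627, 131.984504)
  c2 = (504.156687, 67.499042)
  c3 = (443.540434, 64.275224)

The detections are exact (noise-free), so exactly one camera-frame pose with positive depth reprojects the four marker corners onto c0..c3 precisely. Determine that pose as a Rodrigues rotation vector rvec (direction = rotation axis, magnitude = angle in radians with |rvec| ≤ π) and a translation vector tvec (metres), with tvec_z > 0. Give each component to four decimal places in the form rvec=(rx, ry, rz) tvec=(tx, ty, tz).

rvec=(-0.3349, -0.6089, -0.3026) tvec=(0.2687, -0.2400, 0.8287)

Intrinsics K: fx=571.2, fy=455.5, cx=312.2, cy=231.2
Marker side s = 0.147 m; corners in marker frame (Z=0):
  M0 = (-0.0735, +0.0735, 0)
  M1 = (+0.0735, +0.0735, 0)
  M2 = (+0.0735, -0.0735, 0)
  M3 = (-0.0735, -0.0735, 0)
Detected image corners:
  c0 = (489.563582, 136.034066) px
  c1 = (547.683627, 131.984504) px
  c2 = (504.156687, 67.499042) px
  c3 = (443.540434, 64.275224) px
Planar DLT: solve 8×8 A·h = b for H (H[2,2]=1):
  H  [+763.67222 +174.83623 +497.38855]
  H  [+70.10212 +436.05478 +99.28488]
  H  [+0.72475 -0.26057 +1.00000]
B = K⁻¹H; ‖b₁‖=1.206736, ‖b₂‖=1.206736; λ = 2/(‖b₁‖+‖b₂‖) = 0.828682, sign → tz>0 ⇒ λ=+0.828682
r₁ = λ·B[:,0] = (+0.77966,-0.17731,+0.60058); r₂ = λ·B[:,1] = (+0.37167,+0.90291,-0.21593)
r₃ = r₁×r₂ = (-0.50398,+0.39157,+0.76985); SVD([r₁ r₂ r₃]) → R = UVᵀ:
  R  [+0.77966 +0.37167 -0.50398]
  R  [-0.17731 +0.90291 +0.39157]
  R  [+0.60058 -0.21593 +0.76985]
t = (+0.26867, -0.23999, +0.82868) m
tr R = 2.452415; θ = arccos((tr R − 1)/2) = 0.758007 rad = 43.431°
axis k = ((R−Rᵀ)₃₂, (R−Rᵀ)₁₃, (R−Rᵀ)₂₁) / (2 sinθ) = (-0.441831, -0.803350, -0.399267)
rvec = θ·k = (-0.334911, -0.608945, -0.302647)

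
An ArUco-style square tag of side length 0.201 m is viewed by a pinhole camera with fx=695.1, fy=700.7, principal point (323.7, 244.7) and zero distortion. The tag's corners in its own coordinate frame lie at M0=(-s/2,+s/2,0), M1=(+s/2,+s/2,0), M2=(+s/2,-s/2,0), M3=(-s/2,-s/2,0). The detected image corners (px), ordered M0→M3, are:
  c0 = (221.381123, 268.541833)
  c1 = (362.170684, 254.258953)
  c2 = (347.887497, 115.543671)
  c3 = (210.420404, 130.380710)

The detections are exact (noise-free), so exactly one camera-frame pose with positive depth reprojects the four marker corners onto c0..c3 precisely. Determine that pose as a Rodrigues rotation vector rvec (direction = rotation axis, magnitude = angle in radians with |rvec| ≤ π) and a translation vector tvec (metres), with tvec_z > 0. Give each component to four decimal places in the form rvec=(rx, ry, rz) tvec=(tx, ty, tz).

rvec=(-0.1141, 0.0378, -0.0989) tvec=(-0.0553, -0.0758, 0.9970)

Intrinsics K: fx=695.1, fy=700.7, cx=323.7, cy=244.7
Marker side s = 0.201 m; corners in marker frame (Z=0):
  M0 = (-0.1005, +0.1005, 0)
  M1 = (+0.1005, +0.1005, 0)
  M2 = (+0.1005, -0.1005, 0)
  M3 = (-0.1005, -0.1005, 0)
Detected image corners:
  c0 = (221.381123, 268.541833) px
  c1 = (362.170684, 254.258953) px
  c2 = (347.887497, 115.543671) px
  c3 = (210.420404, 130.380710) px
Planar DLT: solve 8×8 A·h = b for H (H[2,2]=1):
  H  [+682.91982 +29.68476 +285.16697]
  H  [-78.62351 +666.46971 +191.39854]
  H  [-0.03210 -0.11590 +1.00000]
B = K⁻¹H; ‖b₁‖=1.003042, ‖b₂‖=1.003042; λ = 2/(‖b₁‖+‖b₂‖) = 0.996967, sign → tz>0 ⇒ λ=+0.996967
r₁ = λ·B[:,0] = (+0.99440,-0.10069,-0.03201); r₂ = λ·B[:,1] = (+0.09638,+0.98861,-0.11554)
r₃ = r₁×r₂ = (+0.04328,+0.11181,+0.99279); SVD([r₁ r₂ r₃]) → R = UVᵀ:
  R  [+0.99440 +0.09638 +0.04328]
  R  [-0.10069 +0.98861 +0.11181]
  R  [-0.03201 -0.11554 +0.99279]
t = (-0.05527, -0.07584, +0.99697) m
tr R = 2.975804; θ = arccos((tr R − 1)/2) = 0.155707 rad = 8.921°
axis k = ((R−Rᵀ)₃₂, (R−Rᵀ)₁₃, (R−Rᵀ)₂₁) / (2 sinθ) = (-0.733043, +0.242727, -0.635399)
rvec = θ·k = (-0.114140, +0.037794, -0.098936)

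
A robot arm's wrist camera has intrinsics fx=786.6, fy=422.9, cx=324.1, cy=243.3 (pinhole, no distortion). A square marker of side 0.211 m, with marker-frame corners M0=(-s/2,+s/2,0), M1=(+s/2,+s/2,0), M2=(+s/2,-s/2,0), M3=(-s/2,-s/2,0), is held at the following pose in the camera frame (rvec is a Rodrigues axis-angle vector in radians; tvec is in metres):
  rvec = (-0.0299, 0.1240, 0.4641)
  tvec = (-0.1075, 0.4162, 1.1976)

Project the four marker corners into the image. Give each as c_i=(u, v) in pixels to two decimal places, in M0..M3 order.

c0=(162.77, 405.22) c1=(283.43, 442.35) c2=(346.25, 374.99) c3=(224.21, 339.33)

Intrinsics K: fx=786.6, fy=422.9, cx=324.1, cy=243.3
Marker side s = 0.211 m; corners in marker frame (Z=0):
  M0 = (-0.1055, +0.1055, 0)
  M1 = (+0.1055, +0.1055, 0)
  M2 = (+0.1055, -0.1055, 0)
  M3 = (-0.1055, -0.1055, 0)
rvec = (-0.0299, 0.1240, 0.4641), |rvec| = θ = 0.48131 rad = 27.577°
Rodrigues: sinθ=0.46294, 1−cosθ=0.11361; R = I + sinθ·[k]× + (1−cosθ)·[k]×²:
    [+0.88683 -0.44821 +0.11246]
    [+0.44457 +0.89393 +0.05698]
    [-0.12607 -0.00054 +0.99202]
t = (-0.1075, 0.4162, 1.1976) m
M0: Pc = R·M0+t = (-0.24835, +0.46361, +1.21084); u = 786.6·(-0.24835)/1.21084 + 324.1 = 162.7671, v = 422.9·(+0.46361)/1.21084 + 243.3 = 405.2198
M1: Pc = R·M1+t = (-0.06123, +0.55741, +1.18424); u = 786.6·(-0.06123)/1.18424 + 324.1 = 283.4328, v = 422.9·(+0.55741)/1.18424 + 243.3 = 442.3550
M2: Pc = R·M2+t = (+0.03335, +0.36879, +1.18436); u = 786.6·(+0.03335)/1.18436 + 324.1 = 346.2471, v = 422.9·(+0.36879)/1.18436 + 243.3 = 374.9854
M3: Pc = R·M3+t = (-0.15377, +0.27499, +1.21096); u = 786.6·(-0.15377)/1.21096 + 324.1 = 224.2128, v = 422.9·(+0.27499)/1.21096 + 243.3 = 339.3336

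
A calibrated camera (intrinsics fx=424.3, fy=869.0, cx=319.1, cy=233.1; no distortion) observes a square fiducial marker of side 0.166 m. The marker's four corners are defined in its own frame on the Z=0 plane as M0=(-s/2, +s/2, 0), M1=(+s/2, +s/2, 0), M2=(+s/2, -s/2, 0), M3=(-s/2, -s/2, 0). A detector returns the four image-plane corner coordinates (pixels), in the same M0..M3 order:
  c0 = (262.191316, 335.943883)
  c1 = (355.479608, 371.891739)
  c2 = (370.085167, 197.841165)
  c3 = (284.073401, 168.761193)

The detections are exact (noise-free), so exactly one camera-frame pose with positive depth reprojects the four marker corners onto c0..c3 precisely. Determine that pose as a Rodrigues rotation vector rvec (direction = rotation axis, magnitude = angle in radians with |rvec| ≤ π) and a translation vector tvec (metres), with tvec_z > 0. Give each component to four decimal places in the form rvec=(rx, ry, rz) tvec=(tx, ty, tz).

Intrinsics K: fx=424.3, fy=869.0, cx=319.1, cy=233.1
Marker side s = 0.166 m; corners in marker frame (Z=0):
  M0 = (-0.0830, +0.0830, 0)
  M1 = (+0.0830, +0.0830, 0)
  M2 = (+0.0830, -0.0830, 0)
  M3 = (-0.0830, -0.0830, 0)
Detected image corners:
  c0 = (262.191316, 335.943883) px
  c1 = (355.479608, 371.891739) px
  c2 = (370.085167, 197.841165) px
  c3 = (284.073401, 168.761193) px
Planar DLT: solve 8×8 A·h = b for H (H[2,2]=1):
  H  [+493.41531 -274.93014 +317.81494]
  H  [+156.36793 +888.37029 +264.74637]
  H  [-0.14374 -0.51820 +1.00000]
B = K⁻¹H; ‖b₁‖=1.297622, ‖b₂‖=1.297622; λ = 2/(‖b₁‖+‖b₂‖) = 0.770641, sign → tz>0 ⇒ λ=+0.770641
r₁ = λ·B[:,0] = (+0.97948,+0.16838,-0.11077); r₂ = λ·B[:,1] = (-0.19901,+0.89494,-0.39935)
r₃ = r₁×r₂ = (+0.03189,+0.41320,+0.91008); SVD([r₁ r₂ r₃]) → R = UVᵀ:
  R  [+0.97948 -0.19901 +0.03189]
  R  [+0.16838 +0.89494 +0.41320]
  R  [-0.11077 -0.39935 +0.91008]
t = (-0.00233, +0.02806, +0.77064) m
tr R = 2.784501; θ = arccos((tr R − 1)/2) = 0.468492 rad = 26.843°
axis k = ((R−Rᵀ)₃₂, (R−Rᵀ)₁₃, (R−Rᵀ)₂₁) / (2 sinθ) = (-0.899745, +0.157970, +0.406822)
rvec = θ·k = (-0.421523, +0.074007, +0.190593)

rvec=(-0.4215, 0.0740, 0.1906) tvec=(-0.0023, 0.0281, 0.7706)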